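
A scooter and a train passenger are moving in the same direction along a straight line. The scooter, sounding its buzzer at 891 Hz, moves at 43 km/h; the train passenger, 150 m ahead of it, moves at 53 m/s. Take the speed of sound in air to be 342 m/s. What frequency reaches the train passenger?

780 Hz

43 km/h = 11.94 m/s.
The train passenger is ahead, so the scooter is moving toward it while the train passenger is moving away from the scooter.
With source approaching and observer receding, f' = f · (v − v_o)/(v − v_s).
f' = 891 × (342 − 53)/(342 − 11.94) = 891 × 289/330.06 ≈ 780 Hz.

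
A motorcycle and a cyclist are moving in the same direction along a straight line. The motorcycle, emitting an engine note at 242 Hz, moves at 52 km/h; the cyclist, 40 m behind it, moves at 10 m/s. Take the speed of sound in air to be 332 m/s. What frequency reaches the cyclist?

52 km/h = 14.44 m/s.
The cyclist is behind, so the motorcycle is moving away from it while the cyclist is moving toward the motorcycle.
Both move, so f' = f · (v + v_o)/(v + v_s).
f' = 242 × (332 + 10)/(332 + 14.44) = 242 × 342/346.44 ≈ 239 Hz.

239 Hz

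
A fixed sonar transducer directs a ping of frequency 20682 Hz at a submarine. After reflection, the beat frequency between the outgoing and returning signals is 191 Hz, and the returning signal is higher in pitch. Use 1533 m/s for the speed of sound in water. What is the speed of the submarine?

Double Doppler shift off a moving reflector: f₂ = f₀ · (v + u)/(v − u) (u > 0 toward emitter).
Returning signal is higher, so f₂ = f₀ + Δf = 20682 + 191 = 20873 Hz.
Rearranging, u = v · (f₂ − f₀)/(f₂ + f₀) = 1533 × 191/41555 ≈ 7.0 m/s.
So the submarine is moving at 7.0 m/s toward the emitter.

7.0 m/s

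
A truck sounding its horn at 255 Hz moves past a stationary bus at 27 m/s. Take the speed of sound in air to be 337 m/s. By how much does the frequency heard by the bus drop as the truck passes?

41.1 Hz

Approaching: f₁ = f · v/(v − v_s) = 255 × 337/310 ≈ 277.2 Hz.
Receding: f₂ = f · v/(v + v_s) = 255 × 337/364 ≈ 236.1 Hz.
Drop: f₁ − f₂ = 2f·v·v_s/(v² − v_s²) = 2 × 255 × 337 × 27/(337² − 27²) ≈ 41.1 Hz.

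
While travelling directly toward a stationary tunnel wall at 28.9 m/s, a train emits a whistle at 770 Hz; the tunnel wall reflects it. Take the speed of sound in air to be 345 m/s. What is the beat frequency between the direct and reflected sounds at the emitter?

141 Hz

The tunnel wall receives the sound from a moving source: f₁ = f₀ · v/(v − v_e) = 770 × 345/316.1 ≈ 840.4 Hz.
On the return leg the train is a moving observer: f₂ = f₁ · (v + v_e)/v = 840.4 × 373.9/345 ≈ 910.8 Hz.
Equivalently f₂ = f₀ · (v + v_e)/(v − v_e).
Beat against the emitted tone: |f₂ − f₀| = 2v_e·f₀/(v − v_e) = 2 × 28.9 × 770/316.1 ≈ 141 Hz.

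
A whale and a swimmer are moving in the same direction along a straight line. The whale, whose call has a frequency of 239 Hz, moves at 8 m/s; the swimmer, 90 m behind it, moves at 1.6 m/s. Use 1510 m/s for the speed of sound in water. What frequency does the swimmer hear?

238 Hz

The swimmer is behind, so the whale is moving away from it while the swimmer is moving toward the whale.
General Doppler shift: f' = f · (v + v_o)/(v + v_s).
f' = 239 × (1510 + 1.6)/(1510 + 8) = 239 × 1511.6/1518 ≈ 238 Hz.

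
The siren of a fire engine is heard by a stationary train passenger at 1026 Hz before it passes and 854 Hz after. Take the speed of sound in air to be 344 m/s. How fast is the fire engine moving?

f₁/f₂ = (v + v_s)/(v − v_s), so v_s = v · (f₁ − f₂)/(f₁ + f₂).
v_s = 344 × (1026 − 854)/(1026 + 854) = 344 × 172/1880 ≈ 31 m/s.

31 m/s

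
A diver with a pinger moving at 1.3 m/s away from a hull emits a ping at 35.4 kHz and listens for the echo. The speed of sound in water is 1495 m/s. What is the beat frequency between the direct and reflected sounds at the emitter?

62 Hz

The hull receives the sound from a moving source: f₁ = f₀ · v/(v + v_e) = 35.4 × 1495/1496.3 ≈ 35.3692 kHz.
On the return leg the diver with a pinger is a moving observer: f₂ = f₁ · (v − v_e)/v = 35.3692 × 1493.7/1495 ≈ 35.3385 kHz.
Equivalently f₂ = f₀ · (v − v_e)/(v + v_e).
Beat against the emitted tone (with f₀ = 35400 Hz): |f₂ − f₀| = 2v_e·f₀/(v + v_e) = 2 × 1.3 × 35400/1496.3 ≈ 62 Hz.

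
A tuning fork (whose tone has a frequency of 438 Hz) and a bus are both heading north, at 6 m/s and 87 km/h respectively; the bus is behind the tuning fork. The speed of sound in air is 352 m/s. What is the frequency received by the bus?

87 km/h = 24.17 m/s.
The bus is behind, so the tuning fork is moving away from it while the bus is moving toward the tuning fork.
Both move, so f' = f · (v + v_o)/(v + v_s).
f' = 438 × (352 + 24.17)/(352 + 6) = 438 × 376.17/358 ≈ 460 Hz.

460 Hz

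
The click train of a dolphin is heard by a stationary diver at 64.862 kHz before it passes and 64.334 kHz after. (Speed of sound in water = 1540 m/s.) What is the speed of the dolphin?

f₁/f₂ = (v + v_s)/(v − v_s), so v_s = v · (f₁ − f₂)/(f₁ + f₂).
v_s = 1540 × (64.862 − 64.334)/(64.862 + 64.334) = 1540 × 0.528/129.196 ≈ 6.3 m/s.

6.3 m/s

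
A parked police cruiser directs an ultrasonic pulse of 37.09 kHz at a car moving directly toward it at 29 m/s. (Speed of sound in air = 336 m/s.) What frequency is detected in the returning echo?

44.1 kHz

At the car (a moving observer), f₁ = f₀ · (v + u)/v = 37.09 × 365/336 ≈ 40.3 kHz.
The reflection then acts as a moving source: f₂ = f₁ · v/(v − u) ≈ 44.1 kHz.
Equivalently f₂ = f₀ · (v + u)/(v − u).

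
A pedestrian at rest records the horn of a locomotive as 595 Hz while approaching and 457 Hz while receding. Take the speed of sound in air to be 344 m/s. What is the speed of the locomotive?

45 m/s

f₁/f₂ = (v + v_s)/(v − v_s), so v_s = v · (f₁ − f₂)/(f₁ + f₂).
v_s = 344 × (595 − 457)/(595 + 457) = 344 × 138/1052 ≈ 45 m/s.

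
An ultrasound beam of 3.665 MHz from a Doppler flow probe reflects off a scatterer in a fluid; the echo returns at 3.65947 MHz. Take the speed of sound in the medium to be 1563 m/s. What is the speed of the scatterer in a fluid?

1.18 m/s

Double Doppler shift off a moving reflector: f₂ = f₀ · (v + u)/(v − u) (u > 0 toward emitter).
Rearranging, u = v · (f₂ − f₀)/(f₂ + f₀) = 1563 × -0.00553/7.32447 ≈ -1.18 m/s.
So the scatterer in a fluid is moving at 1.18 m/s away from the emitter.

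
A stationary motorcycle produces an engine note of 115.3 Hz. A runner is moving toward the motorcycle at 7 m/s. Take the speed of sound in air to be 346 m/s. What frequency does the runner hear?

Only the observer moves, toward the source, so f' = f · (v + v_o)/v.
f' = 115.3 × (346 + 7)/346 = 115.3 × 353/346 ≈ 118 Hz.

118 Hz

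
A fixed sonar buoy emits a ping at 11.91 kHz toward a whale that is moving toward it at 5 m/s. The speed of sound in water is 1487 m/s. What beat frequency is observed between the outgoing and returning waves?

80 Hz

At the whale (a moving observer), f₁ = f₀ · (v + u)/v = 11.91 × 1492/1487 ≈ 11.9500 kHz.
On reflection it acts as a source moving toward the stationary detector: f₂ = f₁ · v/(v − u) = 11.9500 × 1487/1482 ≈ 11.9904 kHz.
Equivalently f₂ = f₀ · (v + u)/(v − u).
Beat frequency (with f₀ = 11910 Hz): |f₂ − f₀| = 2u·f₀/(v − u) = 2 × 5 × 11910/1482 ≈ 80 Hz.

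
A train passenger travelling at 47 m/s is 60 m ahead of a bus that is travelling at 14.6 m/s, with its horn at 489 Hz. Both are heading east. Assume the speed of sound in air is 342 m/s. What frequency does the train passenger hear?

The train passenger is ahead, so the bus is moving toward it while the train passenger is moving away from the bus.
With source approaching and observer receding, f' = f · (v − v_o)/(v − v_s).
f' = 489 × (342 − 47)/(342 − 14.6) = 489 × 295/327.4 ≈ 441 Hz.

441 Hz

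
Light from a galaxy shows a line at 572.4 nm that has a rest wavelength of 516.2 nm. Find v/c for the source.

λ'/λ₀ = 1.1089 > 1 (redshift), so the source is receding.
λ'/λ₀ = √((1 + β)/(1 − β)) for a receding source ⇒ β = (r² − 1)/(r² + 1) with r = λ'/λ₀.
β = (1.2296 − 1)/(1.2296 + 1) ≈ 0.103.

0.103c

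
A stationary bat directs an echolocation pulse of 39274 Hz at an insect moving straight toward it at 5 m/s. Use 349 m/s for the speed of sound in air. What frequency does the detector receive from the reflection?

40416 Hz

The insect first receives the wave as a moving observer: f₁ = f₀ · (v + u)/v = 39274 × (349 + 5)/349 ≈ 39837 Hz.
The reflection then acts as a moving source: f₂ = f₁ · v/(v − u) ≈ 40416 Hz.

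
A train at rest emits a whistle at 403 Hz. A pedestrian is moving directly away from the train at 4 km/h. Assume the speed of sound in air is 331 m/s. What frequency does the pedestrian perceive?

402 Hz

4 km/h = 1.111 m/s.
Only the observer moves, away from the source, so f' = f · (v − v_o)/v.
f' = 403 × (331 − 1.111)/331 = 403 × 329.89/331 ≈ 402 Hz.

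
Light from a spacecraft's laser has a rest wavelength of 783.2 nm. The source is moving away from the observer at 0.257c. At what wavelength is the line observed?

Relativistic Doppler for wavelength: λ' = λ₀ · √((1 + β)/(1 − β)).
λ' = 783.2 × √(1.2570/0.7430) = 783.2 × 1.30069 ≈ 1018.7 nm.

1018.7 nm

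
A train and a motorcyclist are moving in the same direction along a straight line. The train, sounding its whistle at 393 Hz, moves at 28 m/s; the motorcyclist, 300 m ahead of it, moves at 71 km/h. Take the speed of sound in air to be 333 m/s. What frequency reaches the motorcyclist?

71 km/h = 19.72 m/s.
The motorcyclist is ahead, so the train is moving toward it while the motorcyclist is moving away from the train.
Both move, so f' = f · (v − v_o)/(v − v_s).
f' = 393 × (333 − 19.72)/(333 − 28) = 393 × 313.28/305 ≈ 404 Hz.

404 Hz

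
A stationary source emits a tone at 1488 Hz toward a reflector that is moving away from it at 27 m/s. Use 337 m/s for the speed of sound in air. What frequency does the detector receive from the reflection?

1267 Hz

At the reflector (a moving observer), f₁ = f₀ · (v − u)/v = 1488 × 310/337 ≈ 1369 Hz.
On reflection it acts as a source moving away from the stationary detector: f₂ = f₁ · v/(v + u) = 1369 × 337/364 ≈ 1267 Hz.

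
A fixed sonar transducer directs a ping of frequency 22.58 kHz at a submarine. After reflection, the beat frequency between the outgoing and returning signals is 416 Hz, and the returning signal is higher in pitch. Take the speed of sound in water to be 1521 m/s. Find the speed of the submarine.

13.9 m/s

Double Doppler shift off a moving reflector: f₂ = f₀ · (v + u)/(v − u) (u > 0 toward emitter).
Returning signal is higher, so f₂ = f₀ + Δf = 22580 + 416 = 22996 Hz.
Rearranging, u = v · (f₂ − f₀)/(f₂ + f₀) = 1521 × 416/45576 ≈ 13.9 m/s.
So the submarine is moving at 13.9 m/s toward the emitter.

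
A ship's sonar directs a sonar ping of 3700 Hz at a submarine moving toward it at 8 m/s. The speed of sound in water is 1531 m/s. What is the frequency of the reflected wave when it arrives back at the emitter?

3739 Hz

The submarine first receives the wave as a moving observer: f₁ = f₀ · (v + u)/v = 3700 × (1531 + 8)/1531 ≈ 3719 Hz.
On reflection it acts as a source moving toward the stationary detector: f₂ = f₁ · v/(v − u) = 3719 × 1531/1523 ≈ 3739 Hz.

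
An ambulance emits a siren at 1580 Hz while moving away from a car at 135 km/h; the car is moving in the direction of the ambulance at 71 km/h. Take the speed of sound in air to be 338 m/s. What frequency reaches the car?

135 km/h = 37.5 m/s; 71 km/h = 19.72 m/s.
With source receding and observer approaching, f' = f · (v + v_o)/(v + v_s).
f' = 1580 × (338 + 19.72)/(338 + 37.5) = 1580 × 357.72/375.5 ≈ 1505 Hz.

1505 Hz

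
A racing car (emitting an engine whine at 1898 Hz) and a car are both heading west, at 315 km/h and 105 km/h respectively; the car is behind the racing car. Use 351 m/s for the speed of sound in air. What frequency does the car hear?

315 km/h = 87.5 m/s; 105 km/h = 29.17 m/s.
The car is behind, so the racing car is moving away from it while the car is moving toward the racing car.
General Doppler shift: f' = f · (v + v_o)/(v + v_s).
f' = 1898 × (351 + 29.17)/(351 + 87.5) = 1898 × 380.17/438.5 ≈ 1646 Hz.

1646 Hz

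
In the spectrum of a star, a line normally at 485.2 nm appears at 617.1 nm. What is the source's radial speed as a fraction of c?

0.236

λ'/λ₀ = 1.2718 > 1 (redshift), so the source is receding.
λ'/λ₀ = √((1 + β)/(1 − β)) for a receding source ⇒ β = (r² − 1)/(r² + 1) with r = λ'/λ₀.
β = (1.6176 − 1)/(1.6176 + 1) ≈ 0.236.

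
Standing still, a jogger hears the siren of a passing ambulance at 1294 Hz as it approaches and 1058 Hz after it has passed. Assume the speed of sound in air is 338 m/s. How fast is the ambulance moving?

34 m/s

f₁/f₂ = (v + v_s)/(v − v_s), so v_s = v · (f₁ − f₂)/(f₁ + f₂).
v_s = 338 × (1294 − 1058)/(1294 + 1058) = 338 × 236/2352 ≈ 34 m/s.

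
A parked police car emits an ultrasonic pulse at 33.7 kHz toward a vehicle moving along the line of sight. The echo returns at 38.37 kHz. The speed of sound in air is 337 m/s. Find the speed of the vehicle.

21.8 m/s

Double Doppler shift off a moving reflector: f₂ = f₀ · (v + u)/(v − u) (u > 0 toward emitter).
Rearranging, u = v · (f₂ − f₀)/(f₂ + f₀) = 337 × 4.67/72.07 ≈ 21.8 m/s.
So the vehicle is moving at 21.8 m/s toward the emitter.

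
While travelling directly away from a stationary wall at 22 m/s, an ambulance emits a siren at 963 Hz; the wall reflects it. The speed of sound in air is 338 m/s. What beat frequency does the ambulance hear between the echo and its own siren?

118 Hz

The wall receives the sound from a moving source: f₁ = f₀ · v/(v + v_e) = 963 × 338/360 ≈ 904.1 Hz.
On the return leg the ambulance is a moving observer: f₂ = f₁ · (v − v_e)/v = 904.1 × 316/338 ≈ 845.3 Hz.
Equivalently f₂ = f₀ · (v − v_e)/(v + v_e).
Beat against the emitted tone: |f₂ − f₀| = 2v_e·f₀/(v + v_e) = 2 × 22 × 963/360 ≈ 118 Hz.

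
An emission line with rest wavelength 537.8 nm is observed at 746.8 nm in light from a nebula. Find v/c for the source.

0.317

λ'/λ₀ = 1.3886 > 1 (redshift), so the source is receding.
λ'/λ₀ = √((1 + β)/(1 − β)) for a receding source ⇒ β = (r² − 1)/(r² + 1) with r = λ'/λ₀.
β = (1.9283 − 1)/(1.9283 + 1) ≈ 0.317.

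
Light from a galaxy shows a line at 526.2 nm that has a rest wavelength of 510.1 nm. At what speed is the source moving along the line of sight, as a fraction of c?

0.031

λ'/λ₀ = 1.0316 > 1 (redshift), so the source is receding.
λ'/λ₀ = √((1 + β)/(1 − β)) for a receding source ⇒ β = (r² − 1)/(r² + 1) with r = λ'/λ₀.
β = (1.0641 − 1)/(1.0641 + 1) ≈ 0.031.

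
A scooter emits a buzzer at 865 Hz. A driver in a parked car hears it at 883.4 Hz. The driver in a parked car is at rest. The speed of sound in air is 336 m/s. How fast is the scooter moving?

f' > f, so the scooter is approaching.
f' = f · v/(v − v_s) ⇒ v_s = v · |1 − f/f'|.
v_s = 336 × |1 − 865/883.4| = 336 × 0.02083 ≈ 7.0 m/s.

7.0 m/s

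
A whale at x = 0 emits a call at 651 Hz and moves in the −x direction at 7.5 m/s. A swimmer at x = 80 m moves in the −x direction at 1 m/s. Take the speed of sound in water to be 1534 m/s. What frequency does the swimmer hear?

The observer lies on the +x side, so the source is heading away from the observer and the observer is heading toward the source.
General Doppler shift: f' = f · (v + v_o)/(v + v_s).
f' = 651 × (1534 + 1)/(1534 + 7.5) = 651 × 1535/1541.5 ≈ 648 Hz.

648 Hz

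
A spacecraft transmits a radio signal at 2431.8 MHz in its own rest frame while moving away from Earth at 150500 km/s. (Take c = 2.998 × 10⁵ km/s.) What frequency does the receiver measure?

β = v/c = 150500/299800 = 0.5020.
Relativistic Doppler for frequency: f' = f₀ · √((1 − β)/(1 + β)).
f' = 2431.8 × √(0.4980/1.5020) = 2431.8 × 0.57581 ≈ 1400.3 MHz.

1400.3 MHz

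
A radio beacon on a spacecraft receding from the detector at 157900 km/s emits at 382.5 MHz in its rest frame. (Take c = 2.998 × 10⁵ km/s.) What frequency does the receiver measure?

213.0 MHz

β = v/c = 157900/299800 = 0.5267.
Relativistic Doppler for frequency: f' = f₀ · √((1 − β)/(1 + β)).
f' = 382.5 × √(0.4733/1.5267) = 382.5 × 0.55680 ≈ 213.0 MHz.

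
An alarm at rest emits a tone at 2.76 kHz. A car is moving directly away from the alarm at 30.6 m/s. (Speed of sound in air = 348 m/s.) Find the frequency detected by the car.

2.52 kHz

Only the observer moves, away from the source, so f' = f · (v − v_o)/v.
f' = 2.76 × (348 − 30.6)/348 = 2.76 × 317.4/348 ≈ 2.52 kHz.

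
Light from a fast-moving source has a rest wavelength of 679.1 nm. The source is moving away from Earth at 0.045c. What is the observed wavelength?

710.4 nm

Relativistic Doppler for wavelength: λ' = λ₀ · √((1 + β)/(1 − β)).
λ' = 679.1 × √(1.0450/0.9550) = 679.1 × 1.04606 ≈ 710.4 nm.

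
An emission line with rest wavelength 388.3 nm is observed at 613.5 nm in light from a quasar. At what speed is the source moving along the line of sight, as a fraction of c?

λ'/λ₀ = 1.5800 > 1 (redshift), so the source is receding.
λ'/λ₀ = √((1 + β)/(1 − β)) for a receding source ⇒ β = (r² − 1)/(r² + 1) with r = λ'/λ₀.
β = (2.4963 − 1)/(2.4963 + 1) ≈ 0.428.

0.428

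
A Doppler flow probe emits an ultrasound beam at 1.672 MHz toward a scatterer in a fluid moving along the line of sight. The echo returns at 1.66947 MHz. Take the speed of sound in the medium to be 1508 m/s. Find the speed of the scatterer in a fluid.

1.14 m/s

Double Doppler shift off a moving reflector: f₂ = f₀ · (v + u)/(v − u) (u > 0 toward emitter).
Rearranging, u = v · (f₂ − f₀)/(f₂ + f₀) = 1508 × -0.00253/3.34147 ≈ -1.14 m/s.
So the scatterer in a fluid is moving at 1.14 m/s away from the emitter.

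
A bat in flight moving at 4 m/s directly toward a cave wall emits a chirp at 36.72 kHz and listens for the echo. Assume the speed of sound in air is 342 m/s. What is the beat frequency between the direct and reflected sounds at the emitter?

The cave wall receives the sound from a moving source: f₁ = f₀ · v/(v − v_e) = 36.72 × 342/338 ≈ 37.155 kHz.
On the return leg the bat in flight is a moving observer: f₂ = f₁ · (v + v_e)/v = 37.155 × 346/342 ≈ 37.589 kHz.
Beat against the emitted tone (with f₀ = 36720 Hz): |f₂ − f₀| = 2v_e·f₀/(v − v_e) = 2 × 4 × 36720/338 ≈ 869 Hz.

869 Hz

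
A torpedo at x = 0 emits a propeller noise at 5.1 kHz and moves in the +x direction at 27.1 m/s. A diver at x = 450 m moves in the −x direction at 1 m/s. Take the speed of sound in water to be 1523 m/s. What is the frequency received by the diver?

5.20 kHz

The observer lies on the +x side, so the source is heading toward the observer and the observer is heading toward the source.
General Doppler shift: f' = f · (v + v_o)/(v − v_s).
f' = 5.1 × (1523 + 1)/(1523 − 27.1) = 5.1 × 1524/1495.9 ≈ 5.20 kHz.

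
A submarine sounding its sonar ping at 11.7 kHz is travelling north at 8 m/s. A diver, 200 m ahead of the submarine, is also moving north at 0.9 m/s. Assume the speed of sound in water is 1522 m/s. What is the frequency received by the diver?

11.75 kHz

The diver is ahead, so the submarine is moving toward it while the diver is moving away from the submarine.
With source approaching and observer receding, f' = f · (v − v_o)/(v − v_s).
f' = 11.7 × (1522 − 0.9)/(1522 − 8) = 11.7 × 1521.1/1514 ≈ 11.75 kHz.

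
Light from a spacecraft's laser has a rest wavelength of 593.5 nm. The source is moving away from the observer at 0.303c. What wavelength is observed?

Relativistic Doppler for wavelength: λ' = λ₀ · √((1 + β)/(1 − β)).
λ' = 593.5 × √(1.3030/0.6970) = 593.5 × 1.36727 ≈ 811.5 nm.

811.5 nm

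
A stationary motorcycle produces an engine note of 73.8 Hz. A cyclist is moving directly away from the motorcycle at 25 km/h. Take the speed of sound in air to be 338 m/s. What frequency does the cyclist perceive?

25 km/h = 6.944 m/s.
Only the observer moves, away from the source, so f' = f · (v − v_o)/v.
f' = 73.8 × (338 − 6.944)/338 = 73.8 × 331.06/338 ≈ 72 Hz.

72 Hz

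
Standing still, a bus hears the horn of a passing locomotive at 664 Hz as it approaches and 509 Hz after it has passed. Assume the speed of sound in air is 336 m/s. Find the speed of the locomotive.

44 m/s

f₁/f₂ = (v + v_s)/(v − v_s), so v_s = v · (f₁ − f₂)/(f₁ + f₂).
v_s = 336 × (664 − 509)/(664 + 509) = 336 × 155/1173 ≈ 44 m/s.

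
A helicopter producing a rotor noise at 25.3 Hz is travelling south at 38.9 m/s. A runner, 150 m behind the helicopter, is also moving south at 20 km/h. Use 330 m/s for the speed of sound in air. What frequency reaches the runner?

20 km/h = 5.556 m/s.
The runner is behind, so the helicopter is moving away from it while the runner is moving toward the helicopter.
Both move, so f' = f · (v + v_o)/(v + v_s).
f' = 25.3 × (330 + 5.556)/(330 + 38.9) = 25.3 × 335.56/368.9 ≈ 23.0 Hz.

23.0 Hz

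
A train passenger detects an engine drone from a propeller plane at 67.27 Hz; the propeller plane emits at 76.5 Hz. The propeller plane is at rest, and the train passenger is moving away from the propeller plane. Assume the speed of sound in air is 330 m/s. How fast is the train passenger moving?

40 m/s

f' = f · (v − v_o)/v ⇒ v_o = v · |f'/f − 1|.
v_o = 330 × |67.27/76.5 − 1| = 330 × 0.1207 ≈ 40 m/s.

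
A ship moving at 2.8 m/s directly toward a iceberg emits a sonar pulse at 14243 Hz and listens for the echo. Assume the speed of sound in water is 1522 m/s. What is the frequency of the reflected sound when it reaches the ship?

14296 Hz

The iceberg receives the sound from a moving source: f₁ = f₀ · v/(v − v_e) = 14243 × 1522/1519.2 ≈ 14269 Hz.
On the return leg the ship is a moving observer: f₂ = f₁ · (v + v_e)/v = 14269 × 1524.8/1522 ≈ 14296 Hz.
Equivalently f₂ = f₀ · (v + v_e)/(v − v_e).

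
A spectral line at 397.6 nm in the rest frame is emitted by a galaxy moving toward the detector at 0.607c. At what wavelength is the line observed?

Relativistic Doppler for wavelength: λ' = λ₀ · √((1 − β)/(1 + β)).
λ' = 397.6 × √(0.3930/1.6070) = 397.6 × 0.49453 ≈ 196.6 nm.

196.6 nm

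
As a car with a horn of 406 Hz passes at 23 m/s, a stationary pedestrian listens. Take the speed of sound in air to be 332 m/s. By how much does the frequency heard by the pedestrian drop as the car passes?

56.5 Hz

Approaching: f₁ = f · v/(v − v_s) = 406 × 332/309 ≈ 436.2 Hz.
Receding: f₂ = f · v/(v + v_s) = 406 × 332/355 ≈ 379.7 Hz.
Drop: f₁ − f₂ = 2f·v·v_s/(v² − v_s²) = 2 × 406 × 332 × 23/(332² − 23²) ≈ 56.5 Hz.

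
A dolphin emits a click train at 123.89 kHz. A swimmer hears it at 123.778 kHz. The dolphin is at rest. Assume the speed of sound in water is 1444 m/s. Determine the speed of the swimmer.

f' < f, so the swimmer is receding.
f' = f · (v − v_o)/v ⇒ v_o = v · |f'/f − 1|.
v_o = 1444 × |123.778/123.89 − 1| = 1444 × 0.000904 ≈ 1.31 m/s.

1.31 m/s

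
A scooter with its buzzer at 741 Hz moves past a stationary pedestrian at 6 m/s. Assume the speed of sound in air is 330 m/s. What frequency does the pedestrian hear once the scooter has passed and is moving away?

Receding: f₂ = f · v/(v + v_s) = 741 × 330/336 ≈ 728 Hz.

728 Hz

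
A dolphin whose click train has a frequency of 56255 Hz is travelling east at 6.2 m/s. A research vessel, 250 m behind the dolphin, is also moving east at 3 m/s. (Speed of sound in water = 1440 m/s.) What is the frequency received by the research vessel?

56131 Hz

The research vessel is behind, so the dolphin is moving away from it while the research vessel is moving toward the dolphin.
With source receding and observer approaching, f' = f · (v + v_o)/(v + v_s).
f' = 56255 × (1440 + 3)/(1440 + 6.2) = 56255 × 1443/1446.2 ≈ 56131 Hz.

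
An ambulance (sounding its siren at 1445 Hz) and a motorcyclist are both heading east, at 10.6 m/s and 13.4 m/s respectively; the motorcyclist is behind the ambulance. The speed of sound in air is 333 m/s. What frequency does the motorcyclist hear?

1457 Hz

The motorcyclist is behind, so the ambulance is moving away from it while the motorcyclist is moving toward the ambulance.
With source receding and observer approaching, f' = f · (v + v_o)/(v + v_s).
f' = 1445 × (333 + 13.4)/(333 + 10.6) = 1445 × 346.4/343.6 ≈ 1457 Hz.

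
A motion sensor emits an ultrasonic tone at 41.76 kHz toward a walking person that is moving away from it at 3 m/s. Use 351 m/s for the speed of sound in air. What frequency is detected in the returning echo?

41.1 kHz

The walking person first receives the wave as a moving observer: f₁ = f₀ · (v − u)/v = 41.76 × (351 − 3)/351 ≈ 41.4 kHz.
On reflection it acts as a source moving away from the stationary detector: f₂ = f₁ · v/(v + u) = 41.4 × 351/354 ≈ 41.1 kHz.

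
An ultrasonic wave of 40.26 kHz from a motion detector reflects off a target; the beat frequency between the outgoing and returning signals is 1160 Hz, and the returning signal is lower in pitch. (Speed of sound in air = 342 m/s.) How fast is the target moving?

Double Doppler shift off a moving reflector: f₂ = f₀ · (v + u)/(v − u) (u > 0 toward emitter).
Returning signal is lower, so f₂ = f₀ − Δf = 40260 − 1160 = 39100 Hz.
Rearranging, u = v · (f₂ − f₀)/(f₂ + f₀) = 342 × -1160/79360 ≈ -5.0 m/s.
So the target is moving at 5.0 m/s away from the emitter.

5.0 m/s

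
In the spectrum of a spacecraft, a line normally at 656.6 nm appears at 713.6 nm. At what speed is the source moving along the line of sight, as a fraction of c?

0.083

λ'/λ₀ = 1.0868 > 1 (redshift), so the source is receding.
λ'/λ₀ = √((1 + β)/(1 − β)) for a receding source ⇒ β = (r² − 1)/(r² + 1) with r = λ'/λ₀.
β = (1.1812 − 1)/(1.1812 + 1) ≈ 0.083.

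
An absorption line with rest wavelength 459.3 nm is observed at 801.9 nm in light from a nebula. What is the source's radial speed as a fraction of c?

0.506

λ'/λ₀ = 1.7459 > 1 (redshift), so the source is receding.
λ'/λ₀ = √((1 + β)/(1 − β)) for a receding source ⇒ β = (r² − 1)/(r² + 1) with r = λ'/λ₀.
β = (3.0482 − 1)/(3.0482 + 1) ≈ 0.506.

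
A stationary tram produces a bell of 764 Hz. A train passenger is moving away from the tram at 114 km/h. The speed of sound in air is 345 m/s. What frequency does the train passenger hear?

114 km/h = 31.67 m/s.
Only the observer moves, away from the source, so f' = f · (v − v_o)/v.
f' = 764 × (345 − 31.67)/345 = 764 × 313.33/345 ≈ 694 Hz.

694 Hz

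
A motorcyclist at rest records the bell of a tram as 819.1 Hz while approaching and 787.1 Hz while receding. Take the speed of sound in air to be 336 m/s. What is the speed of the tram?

f₁/f₂ = (v + v_s)/(v − v_s), so v_s = v · (f₁ − f₂)/(f₁ + f₂).
v_s = 336 × (819.1 − 787.1)/(819.1 + 787.1) = 336 × 32.0/1606.2 ≈ 6.7 m/s.

6.7 m/s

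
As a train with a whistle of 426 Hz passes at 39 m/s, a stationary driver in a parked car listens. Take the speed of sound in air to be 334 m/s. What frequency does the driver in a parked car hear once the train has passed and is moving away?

381 Hz

Receding: f₂ = f · v/(v + v_s) = 426 × 334/373 ≈ 381 Hz.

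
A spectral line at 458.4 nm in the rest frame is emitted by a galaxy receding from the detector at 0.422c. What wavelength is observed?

719.0 nm

Relativistic Doppler for wavelength: λ' = λ₀ · √((1 + β)/(1 − β)).
λ' = 458.4 × √(1.4220/0.5780) = 458.4 × 1.56850 ≈ 719.0 nm.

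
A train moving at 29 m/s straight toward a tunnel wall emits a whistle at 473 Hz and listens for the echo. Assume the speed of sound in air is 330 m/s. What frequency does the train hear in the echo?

The tunnel wall receives the sound from a moving source: f₁ = f₀ · v/(v − v_e) = 473 × 330/301 ≈ 519 Hz.
On the return leg the train is a moving observer: f₂ = f₁ · (v + v_e)/v = 519 × 359/330 ≈ 564 Hz.
Equivalently f₂ = f₀ · (v + v_e)/(v − v_e).

564 Hz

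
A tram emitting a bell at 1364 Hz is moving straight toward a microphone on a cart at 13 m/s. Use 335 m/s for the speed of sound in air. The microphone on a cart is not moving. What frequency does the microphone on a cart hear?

With the source moving toward a stationary observer, f' = f · v/(v − v_s).
f' = 1364 × 335/(335 − 13) = 1364 × 335/322 ≈ 1419 Hz.

1419 Hz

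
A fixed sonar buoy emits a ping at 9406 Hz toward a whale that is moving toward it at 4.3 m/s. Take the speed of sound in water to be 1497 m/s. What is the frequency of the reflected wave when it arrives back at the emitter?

9460 Hz

At the whale (a moving observer), f₁ = f₀ · (v + u)/v = 9406 × 1501.3/1497 ≈ 9433 Hz.
On reflection it acts as a source moving toward the stationary detector: f₂ = f₁ · v/(v − u) = 9433 × 1497/1492.7 ≈ 9460 Hz.
Equivalently f₂ = f₀ · (v + u)/(v − u).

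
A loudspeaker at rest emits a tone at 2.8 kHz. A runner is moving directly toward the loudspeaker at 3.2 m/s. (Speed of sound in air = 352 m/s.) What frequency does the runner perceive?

2.83 kHz

Moving observer, stationary source: f' = f · (v + v_o)/v.
f' = 2.8 × (352 + 3.2)/352 = 2.8 × 355.2/352 ≈ 2.83 kHz.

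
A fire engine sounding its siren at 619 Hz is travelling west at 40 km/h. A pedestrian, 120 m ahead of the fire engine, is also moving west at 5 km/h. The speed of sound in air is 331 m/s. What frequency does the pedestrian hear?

638 Hz

40 km/h = 11.11 m/s; 5 km/h = 1.389 m/s.
The pedestrian is ahead, so the fire engine is moving toward it while the pedestrian is moving away from the fire engine.
Both move, so f' = f · (v − v_o)/(v − v_s).
f' = 619 × (331 − 1.389)/(331 − 11.11) = 619 × 329.61/319.89 ≈ 638 Hz.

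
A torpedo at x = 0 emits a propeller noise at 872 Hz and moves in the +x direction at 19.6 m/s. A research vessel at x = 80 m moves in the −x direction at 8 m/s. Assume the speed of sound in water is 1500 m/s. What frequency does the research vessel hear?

The observer lies on the +x side, so the source is heading toward the observer and the observer is heading toward the source.
With source approaching and observer approaching, f' = f · (v + v_o)/(v − v_s).
f' = 872 × (1500 + 8)/(1500 − 19.6) = 872 × 1508/1480.4 ≈ 888 Hz.

888 Hz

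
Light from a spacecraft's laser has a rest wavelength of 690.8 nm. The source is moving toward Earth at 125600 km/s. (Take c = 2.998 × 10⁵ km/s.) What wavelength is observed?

442.1 nm

β = v/c = 125600/299800 = 0.4189.
Relativistic Doppler for wavelength: λ' = λ₀ · √((1 − β)/(1 + β)).
λ' = 690.8 × √(0.5811/1.4189) = 690.8 × 0.63992 ≈ 442.1 nm.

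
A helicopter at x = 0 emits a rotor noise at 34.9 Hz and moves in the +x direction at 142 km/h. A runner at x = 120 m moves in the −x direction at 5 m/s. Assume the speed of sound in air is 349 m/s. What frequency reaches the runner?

39.9 Hz

142 km/h = 39.44 m/s.
The observer lies on the +x side, so the source is heading toward the observer and the observer is heading toward the source.
With source approaching and observer approaching, f' = f · (v + v_o)/(v − v_s).
f' = 34.9 × (349 + 5)/(349 − 39.44) = 34.9 × 354/309.56 ≈ 39.9 Hz.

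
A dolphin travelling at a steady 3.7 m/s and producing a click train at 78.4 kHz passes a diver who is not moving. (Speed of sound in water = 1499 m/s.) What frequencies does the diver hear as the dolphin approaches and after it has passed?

Approaching: f₁ = f · v/(v − v_s) = 78.4 × 1499/1495.3 ≈ 78.6 kHz.
Receding: f₂ = f · v/(v + v_s) = 78.4 × 1499/1502.7 ≈ 78.2 kHz.

78.6 kHz approaching; 78.2 kHz receding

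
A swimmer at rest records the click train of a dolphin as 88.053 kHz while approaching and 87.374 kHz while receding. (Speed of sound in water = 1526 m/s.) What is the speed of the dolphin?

5.9 m/s

f₁/f₂ = (v + v_s)/(v − v_s), so v_s = v · (f₁ − f₂)/(f₁ + f₂).
v_s = 1526 × (88.053 − 87.374)/(88.053 + 87.374) = 1526 × 0.679/175.427 ≈ 5.9 m/s.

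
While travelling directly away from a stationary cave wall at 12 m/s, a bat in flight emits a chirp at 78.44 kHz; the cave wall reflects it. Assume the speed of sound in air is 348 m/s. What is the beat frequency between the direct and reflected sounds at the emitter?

The cave wall receives the sound from a moving source: f₁ = f₀ · v/(v + v_e) = 78.44 × 348/360 ≈ 75.83 kHz.
On the return leg the bat in flight is a moving observer: f₂ = f₁ · (v − v_e)/v = 75.83 × 336/348 ≈ 73.21 kHz.
Beat against the emitted tone (with f₀ = 78440 Hz): |f₂ − f₀| = 2v_e·f₀/(v + v_e) = 2 × 12 × 78440/360 ≈ 5229 Hz.

5229 Hz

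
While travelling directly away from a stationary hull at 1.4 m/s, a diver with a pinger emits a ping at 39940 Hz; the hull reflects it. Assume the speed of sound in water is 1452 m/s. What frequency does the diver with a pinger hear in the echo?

39863 Hz

The hull receives the sound from a moving source: f₁ = f₀ · v/(v + v_e) = 39940 × 1452/1453.4 ≈ 39902 Hz.
On the return leg the diver with a pinger is a moving observer: f₂ = f₁ · (v − v_e)/v = 39902 × 1450.6/1452 ≈ 39863 Hz.
Equivalently f₂ = f₀ · (v − v_e)/(v + v_e).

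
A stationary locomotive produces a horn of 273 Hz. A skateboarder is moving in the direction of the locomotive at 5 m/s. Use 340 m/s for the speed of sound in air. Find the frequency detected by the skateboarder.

Moving observer, stationary source: f' = f · (v + v_o)/v.
f' = 273 × (340 + 5)/340 = 273 × 345/340 ≈ 277 Hz.

277 Hz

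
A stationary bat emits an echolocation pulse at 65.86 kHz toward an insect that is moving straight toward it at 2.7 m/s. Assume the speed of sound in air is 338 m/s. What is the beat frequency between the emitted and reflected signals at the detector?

At the insect (a moving observer), f₁ = f₀ · (v + u)/v = 65.86 × 340.7/338 ≈ 66.386 kHz.
On reflection it acts as a source moving toward the stationary detector: f₂ = f₁ · v/(v − u) = 66.386 × 338/335.3 ≈ 66.921 kHz.
Equivalently f₂ = f₀ · (v + u)/(v − u).
Beat frequency (with f₀ = 65860 Hz): |f₂ − f₀| = 2u·f₀/(v − u) = 2 × 2.7 × 65860/335.3 ≈ 1061 Hz.

1061 Hz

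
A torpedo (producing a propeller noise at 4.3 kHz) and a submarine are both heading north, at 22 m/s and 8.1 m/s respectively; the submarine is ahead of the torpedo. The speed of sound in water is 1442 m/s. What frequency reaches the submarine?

4.34 kHz

The submarine is ahead, so the torpedo is moving toward it while the submarine is moving away from the torpedo.
Both move, so f' = f · (v − v_o)/(v − v_s).
f' = 4.3 × (1442 − 8.1)/(1442 − 22) = 4.3 × 1433.9/1420 ≈ 4.34 kHz.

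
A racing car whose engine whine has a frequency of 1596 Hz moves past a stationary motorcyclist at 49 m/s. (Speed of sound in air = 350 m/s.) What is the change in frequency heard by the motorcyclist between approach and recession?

456 Hz

Approaching: f₁ = f · v/(v − v_s) = 1596 × 350/301 ≈ 1856 Hz.
Receding: f₂ = f · v/(v + v_s) = 1596 × 350/399 ≈ 1400 Hz.
Drop: f₁ − f₂ = 2f·v·v_s/(v² − v_s²) = 2 × 1596 × 350 × 49/(350² − 49²) ≈ 456 Hz.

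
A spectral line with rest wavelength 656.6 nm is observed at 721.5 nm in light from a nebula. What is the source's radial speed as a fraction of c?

λ'/λ₀ = 1.0988 > 1 (redshift), so the source is receding.
λ'/λ₀ = √((1 + β)/(1 − β)) for a receding source ⇒ β = (r² − 1)/(r² + 1) with r = λ'/λ₀.
β = (1.2075 − 1)/(1.2075 + 1) ≈ 0.094.

0.094c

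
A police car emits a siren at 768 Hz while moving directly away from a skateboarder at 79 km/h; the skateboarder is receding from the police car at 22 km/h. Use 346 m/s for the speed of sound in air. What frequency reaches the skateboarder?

79 km/h = 21.94 m/s; 22 km/h = 6.111 m/s.
With source receding and observer receding, f' = f · (v − v_o)/(v + v_s).
f' = 768 × (346 − 6.111)/(346 + 21.94) = 768 × 339.89/367.94 ≈ 709 Hz.

709 Hz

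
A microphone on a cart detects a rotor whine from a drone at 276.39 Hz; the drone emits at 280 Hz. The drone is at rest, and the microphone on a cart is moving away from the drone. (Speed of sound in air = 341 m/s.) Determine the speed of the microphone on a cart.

f' = f · (v − v_o)/v ⇒ v_o = v · |f'/f − 1|.
v_o = 341 × |276.39/280 − 1| = 341 × 0.01289 ≈ 4.4 m/s.

4.4 m/s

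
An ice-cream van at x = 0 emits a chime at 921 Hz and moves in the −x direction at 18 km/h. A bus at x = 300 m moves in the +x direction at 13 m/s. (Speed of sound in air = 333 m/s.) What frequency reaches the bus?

18 km/h = 5 m/s.
The observer lies on the +x side, so the source is heading away from the observer and the observer is heading away from the source.
With source receding and observer receding, f' = f · (v − v_o)/(v + v_s).
f' = 921 × (333 − 13)/(333 + 5) = 921 × 320/338 ≈ 872 Hz.

872 Hz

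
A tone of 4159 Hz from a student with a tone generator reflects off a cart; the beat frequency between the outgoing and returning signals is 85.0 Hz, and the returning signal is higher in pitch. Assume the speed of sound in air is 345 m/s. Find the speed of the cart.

3.5 m/s

Double Doppler shift off a moving reflector: f₂ = f₀ · (v + u)/(v − u) (u > 0 toward emitter).
Returning signal is higher, so f₂ = f₀ + Δf = 4159 + 85 = 4244 Hz.
Rearranging, u = v · (f₂ − f₀)/(f₂ + f₀) = 345 × 85/8403 ≈ 3.5 m/s.
So the cart is moving at 3.5 m/s toward the emitter.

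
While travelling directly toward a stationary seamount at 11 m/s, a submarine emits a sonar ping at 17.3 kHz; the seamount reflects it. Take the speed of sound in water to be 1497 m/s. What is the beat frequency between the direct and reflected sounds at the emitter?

256 Hz

The seamount receives the sound from a moving source: f₁ = f₀ · v/(v − v_e) = 17.3 × 1497/1486 ≈ 17.428 kHz.
On the return leg the submarine is a moving observer: f₂ = f₁ · (v + v_e)/v = 17.428 × 1508/1497 ≈ 17.556 kHz.
Beat against the emitted tone (with f₀ = 17300 Hz): |f₂ − f₀| = 2v_e·f₀/(v − v_e) = 2 × 11 × 17300/1486 ≈ 256 Hz.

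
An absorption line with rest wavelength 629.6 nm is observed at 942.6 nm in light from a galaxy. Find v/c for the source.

λ'/λ₀ = 1.4971 > 1 (redshift), so the source is receding.
λ'/λ₀ = √((1 + β)/(1 − β)) for a receding source ⇒ β = (r² − 1)/(r² + 1) with r = λ'/λ₀.
β = (2.2414 − 1)/(2.2414 + 1) ≈ 0.383.

0.383c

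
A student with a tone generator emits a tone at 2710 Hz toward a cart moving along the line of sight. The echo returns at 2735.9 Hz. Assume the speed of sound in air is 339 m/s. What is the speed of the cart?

1.61 m/s

Double Doppler shift off a moving reflector: f₂ = f₀ · (v + u)/(v − u) (u > 0 toward emitter).
Rearranging, u = v · (f₂ − f₀)/(f₂ + f₀) = 339 × 25.9/5445.9 ≈ 1.61 m/s.
So the cart is moving at 1.61 m/s toward the emitter.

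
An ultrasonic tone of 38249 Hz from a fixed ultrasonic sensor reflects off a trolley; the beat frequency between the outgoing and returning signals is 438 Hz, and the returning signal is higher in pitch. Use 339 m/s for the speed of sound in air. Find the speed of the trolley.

Double Doppler shift off a moving reflector: f₂ = f₀ · (v + u)/(v − u) (u > 0 toward emitter).
Returning signal is higher, so f₂ = f₀ + Δf = 38249 + 438 = 38687 Hz.
Rearranging, u = v · (f₂ − f₀)/(f₂ + f₀) = 339 × 438/76936 ≈ 1.93 m/s.
So the trolley is moving at 1.93 m/s toward the emitter.

1.93 m/s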